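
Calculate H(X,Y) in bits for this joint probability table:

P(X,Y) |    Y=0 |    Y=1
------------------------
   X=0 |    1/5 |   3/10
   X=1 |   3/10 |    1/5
1.9710 bits

Joint entropy is H(X,Y) = -Σ_{x,y} p(x,y) log p(x,y).

Summing over all non-zero entries:
H(X,Y) = -[1/5·log_2(1/5) + 3/10·log_2(3/10) + 3/10·log_2(3/10) + 1/5·log_2(1/5)]
H(X,Y) = 1.9710 bits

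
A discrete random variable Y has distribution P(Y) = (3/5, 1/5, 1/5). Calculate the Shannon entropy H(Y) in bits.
1.3710 bits

Shannon entropy is H(X) = -Σ p(x) log p(x).

For P = (3/5, 1/5, 1/5):
H = -3/5 × log_2(3/5) -1/5 × log_2(1/5) -1/5 × log_2(1/5)
H = 1.3710 bits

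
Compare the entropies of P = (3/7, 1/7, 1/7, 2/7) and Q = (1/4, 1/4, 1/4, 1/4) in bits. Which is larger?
Q

Computing entropies in bits:
H(P) = 1.8424
H(Q) = 2.0000

Distribution Q has higher entropy.

Intuition: The distribution closer to uniform (more spread out) has higher entropy.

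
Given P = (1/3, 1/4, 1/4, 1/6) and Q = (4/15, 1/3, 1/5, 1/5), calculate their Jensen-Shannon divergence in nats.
0.0070 nats

Jensen-Shannon divergence is:
JSD(P||Q) = 0.5 × D_KL(P||M) + 0.5 × D_KL(Q||M)
where M = 0.5 × (P + Q) is the mixture distribution.

M = 0.5 × (1/3, 1/4, 1/4, 1/6) + 0.5 × (4/15, 1/3, 1/5, 1/5) = (3/10, 7/24, 9/40, 0.183333)

D_KL(P||M) = 0.0070 nats
D_KL(Q||M) = 0.0069 nats

JSD(P||Q) = 0.5 × 0.0070 + 0.5 × 0.0069 = 0.0070 nats

Unlike KL divergence, JSD is symmetric and bounded: 0 ≤ JSD ≤ log(2).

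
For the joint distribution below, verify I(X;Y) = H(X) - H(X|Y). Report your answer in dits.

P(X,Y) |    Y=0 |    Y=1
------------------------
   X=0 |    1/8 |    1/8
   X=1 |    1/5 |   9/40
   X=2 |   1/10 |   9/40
I(X;Y) = 0.0061 dits

Mutual information has multiple equivalent forms:
- I(X;Y) = H(X) - H(X|Y)
- I(X;Y) = H(Y) - H(Y|X)
- I(X;Y) = H(X) + H(Y) - H(X,Y)

Computing all quantities:
H(X) = 0.4671, H(Y) = 0.2961, H(X,Y) = 0.7571
H(X|Y) = 0.4610, H(Y|X) = 0.2900

Verification:
H(X) - H(X|Y) = 0.4671 - 0.4610 = 0.0061
H(Y) - H(Y|X) = 0.2961 - 0.2900 = 0.0061
H(X) + H(Y) - H(X,Y) = 0.4671 + 0.2961 - 0.7571 = 0.0061

All forms give I(X;Y) = 0.0061 dits. ✓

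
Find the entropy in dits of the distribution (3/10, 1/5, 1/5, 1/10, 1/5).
0.6762 dits

Shannon entropy is H(X) = -Σ p(x) log p(x).

For P = (3/10, 1/5, 1/5, 1/10, 1/5):
H = -3/10 × log_10(3/10) -1/5 × log_10(1/5) -1/5 × log_10(1/5) -1/10 × log_10(1/10) -1/5 × log_10(1/5)
H = 0.6762 dits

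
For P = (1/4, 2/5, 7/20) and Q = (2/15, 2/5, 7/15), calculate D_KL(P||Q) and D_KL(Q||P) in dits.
D_KL(P||Q) = 0.0245, D_KL(Q||P) = 0.0219

KL divergence is not symmetric: D_KL(P||Q) ≠ D_KL(Q||P) in general.

D_KL(P||Q) = 0.0245 dits
D_KL(Q||P) = 0.0219 dits

No, they are not equal!

This asymmetry is why KL divergence is not a true distance metric.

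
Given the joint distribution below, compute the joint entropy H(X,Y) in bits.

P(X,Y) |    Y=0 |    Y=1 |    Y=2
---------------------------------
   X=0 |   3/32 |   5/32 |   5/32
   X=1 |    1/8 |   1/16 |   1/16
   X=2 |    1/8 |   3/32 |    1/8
3.1022 bits

Joint entropy is H(X,Y) = -Σ_{x,y} p(x,y) log p(x,y).

Summing over all non-zero entries:
H(X,Y) = -[3/32·log_2(3/32) + 5/32·log_2(5/32) + 5/32·log_2(5/32) + 1/8·log_2(1/8) + 1/16·log_2(1/16) + 1/16·log_2(1/16) + 1/8·log_2(1/8) + 3/32·log_2(3/32) + 1/8·log_2(1/8)]
H(X,Y) = 3.1022 bits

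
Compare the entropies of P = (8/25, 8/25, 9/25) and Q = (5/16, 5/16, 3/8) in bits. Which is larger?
P

Computing entropies in bits:
H(P) = 1.5827
H(Q) = 1.5794

Distribution P has higher entropy.

Intuition: The distribution closer to uniform (more spread out) has higher entropy.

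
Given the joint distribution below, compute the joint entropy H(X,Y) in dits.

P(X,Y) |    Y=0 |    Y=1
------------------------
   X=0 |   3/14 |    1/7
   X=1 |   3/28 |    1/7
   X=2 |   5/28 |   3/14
0.7657 dits

Joint entropy is H(X,Y) = -Σ_{x,y} p(x,y) log p(x,y).

Summing over all non-zero entries:
H(X,Y) = -[3/14·log_10(3/14) + 1/7·log_10(1/7) + 3/28·log_10(3/28) + 1/7·log_10(1/7) + 5/28·log_10(5/28) + 3/14·log_10(3/14)]
H(X,Y) = 0.7657 dits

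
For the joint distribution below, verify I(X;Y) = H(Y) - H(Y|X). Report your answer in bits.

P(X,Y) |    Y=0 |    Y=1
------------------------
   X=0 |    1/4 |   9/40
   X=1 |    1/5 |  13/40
I(X;Y) = 0.0154 bits

Mutual information has multiple equivalent forms:
- I(X;Y) = H(X) - H(X|Y)
- I(X;Y) = H(Y) - H(Y|X)
- I(X;Y) = H(X) + H(Y) - H(X,Y)

Computing all quantities:
H(X) = 0.9982, H(Y) = 0.9928, H(X,Y) = 1.9756
H(X|Y) = 0.9828, H(Y|X) = 0.9774

Verification:
H(X) - H(X|Y) = 0.9982 - 0.9828 = 0.0154
H(Y) - H(Y|X) = 0.9928 - 0.9774 = 0.0154
H(X) + H(Y) - H(X,Y) = 0.9982 + 0.9928 - 1.9756 = 0.0154

All forms give I(X;Y) = 0.0154 bits. ✓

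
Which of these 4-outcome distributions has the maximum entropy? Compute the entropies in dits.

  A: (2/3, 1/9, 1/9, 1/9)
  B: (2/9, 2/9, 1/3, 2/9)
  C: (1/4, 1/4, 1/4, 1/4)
C

For a discrete distribution over n outcomes, entropy is maximized by the uniform distribution.

Computing entropies:
H(A) = 0.4355 dits
H(B) = 0.5945 dits
H(C) = 0.6021 dits

The uniform distribution (where all probabilities equal 1/4) achieves the maximum entropy of log_10(4) = 0.6021 dits.

Distribution C has the highest entropy.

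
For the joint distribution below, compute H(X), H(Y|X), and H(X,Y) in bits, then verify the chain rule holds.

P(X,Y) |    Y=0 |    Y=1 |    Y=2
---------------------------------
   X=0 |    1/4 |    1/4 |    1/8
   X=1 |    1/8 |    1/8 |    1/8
H(X,Y) = 2.5000, H(X) = 0.9544, H(Y|X) = 1.5456 (all in bits)

Chain rule: H(X,Y) = H(X) + H(Y|X)

Left side — joint entropy directly:
H(X,Y) = -Σ p(x,y) log p(x,y) = 2.5000 bits

Right side — compute H(Y|X) from the conditional distributions:
P(X) = (5/8, 3/8), so H(X) = 0.9544 bits
H(Y|X) = Σ_x P(X=x) · H(Y|X=x):
  P(Y|X=0) = (2/5, 2/5, 1/5), H(Y|X=0) = 1.5219, weight P(X=0) = 5/8
  P(Y|X=1) = (1/3, 1/3, 1/3), H(Y|X=1) = 1.5850, weight P(X=1) = 3/8
H(Y|X) = 1.5456 bits

H(X) + H(Y|X) = 0.9544 + 1.5456 = 2.5000 bits

Both sides equal 2.5000 bits. ✓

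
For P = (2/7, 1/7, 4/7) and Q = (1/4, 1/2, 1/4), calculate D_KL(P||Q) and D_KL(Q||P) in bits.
D_KL(P||Q) = 0.4784, D_KL(Q||P) = 0.5574

KL divergence is not symmetric: D_KL(P||Q) ≠ D_KL(Q||P) in general.

D_KL(P||Q) = 0.4784 bits
D_KL(Q||P) = 0.5574 bits

No, they are not equal!

This asymmetry is why KL divergence is not a true distance metric.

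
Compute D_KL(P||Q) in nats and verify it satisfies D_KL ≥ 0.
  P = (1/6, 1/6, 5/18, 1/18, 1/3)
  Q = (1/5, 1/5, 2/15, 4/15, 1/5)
0.2262 nats

KL divergence satisfies the Gibbs inequality: D_KL(P||Q) ≥ 0 for all distributions P, Q.

D_KL(P||Q) = Σ p(x) log(p(x)/q(x))
Term by term:
  x=0: 1/6 × log_e[(1/6)/(1/5)] = -0.0304
  x=1: 1/6 × log_e[(1/6)/(1/5)] = -0.0304
  x=2: 5/18 × log_e[(5/18)/(2/15)] = 0.2039
  x=3: 1/18 × log_e[(1/18)/(4/15)] = -0.0871
  x=4: 1/3 × log_e[(1/3)/(1/5)] = 0.1703
D_KL(P||Q) = 0.2262 nats

D_KL(P||Q) = 0.2262 ≥ 0 ✓

This non-negativity is a fundamental property: relative entropy cannot be negative because it measures how different Q is from P.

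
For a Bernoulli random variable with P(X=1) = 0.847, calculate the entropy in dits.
0.1858 dits

The binary entropy function is:
H(p) = -p log(p) - (1-p) log(1-p)

H(0.847) = -0.847 × log_10(0.847) - 0.153 × log_10(0.153)
H(0.847) = 0.1858 dits

Note: Binary entropy is maximized at p=0.5 (H=1 bit) and minimized at p=0 or p=1 (H=0).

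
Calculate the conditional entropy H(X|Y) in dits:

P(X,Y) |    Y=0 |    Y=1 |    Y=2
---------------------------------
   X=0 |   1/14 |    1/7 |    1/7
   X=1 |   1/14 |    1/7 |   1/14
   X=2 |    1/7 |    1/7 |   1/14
0.4625 dits

Using the chain rule: H(X|Y) = H(X,Y) - H(Y)

First, compute H(X,Y) = 0.9311 dits

Marginal P(Y) = (2/7, 3/7, 2/7)
H(Y) = 0.4686 dits

H(X|Y) = H(X,Y) - H(Y) = 0.9311 - 0.4686 = 0.4625 dits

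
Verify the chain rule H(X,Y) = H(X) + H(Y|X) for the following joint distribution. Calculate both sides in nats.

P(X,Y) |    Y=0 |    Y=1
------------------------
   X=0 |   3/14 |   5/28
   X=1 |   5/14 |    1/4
H(X,Y) = 1.3520, H(X) = 0.6700, H(Y|X) = 0.6820 (all in nats)

Chain rule: H(X,Y) = H(X) + H(Y|X)

Left side — joint entropy directly:
H(X,Y) = -Σ p(x,y) log p(x,y) = 1.3520 nats

Right side — compute H(Y|X) from the conditional distributions:
P(X) = (11/28, 17/28), so H(X) = 0.6700 nats
H(Y|X) = Σ_x P(X=x) · H(Y|X=x):
  P(Y|X=0) = (6/11, 5/11), H(Y|X=0) = 0.6890, weight P(X=0) = 11/28
  P(Y|X=1) = (10/17, 7/17), H(Y|X=1) = 0.6775, weight P(X=1) = 17/28
H(Y|X) = 0.6820 nats

H(X) + H(Y|X) = 0.6700 + 0.6820 = 1.3520 nats

Both sides equal 1.3520 nats. ✓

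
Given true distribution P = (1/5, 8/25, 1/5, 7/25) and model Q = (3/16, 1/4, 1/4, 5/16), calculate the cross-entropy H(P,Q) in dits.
0.5999 dits

Cross-entropy: H(P,Q) = -Σ p(x) log q(x)

Alternatively: H(P,Q) = H(P) + D_KL(P||Q)
H(P) = 0.5927 dits
D_KL(P||Q) = 0.0072 dits

H(P,Q) = 0.5927 + 0.0072 = 0.5999 dits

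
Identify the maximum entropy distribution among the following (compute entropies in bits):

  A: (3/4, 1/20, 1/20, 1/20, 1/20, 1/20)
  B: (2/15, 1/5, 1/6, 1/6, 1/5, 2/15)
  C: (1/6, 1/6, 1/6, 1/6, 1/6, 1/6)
C

For a discrete distribution over n outcomes, entropy is maximized by the uniform distribution.

Computing entropies:
H(A) = 1.3918 bits
H(B) = 2.5656 bits
H(C) = 2.5850 bits

The uniform distribution (where all probabilities equal 1/6) achieves the maximum entropy of log_2(6) = 2.5850 bits.

Distribution C has the highest entropy.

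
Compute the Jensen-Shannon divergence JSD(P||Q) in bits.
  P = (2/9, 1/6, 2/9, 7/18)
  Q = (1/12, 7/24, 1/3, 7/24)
0.0492 bits

Jensen-Shannon divergence is:
JSD(P||Q) = 0.5 × D_KL(P||M) + 0.5 × D_KL(Q||M)
where M = 0.5 × (P + Q) is the mixture distribution.

M = 0.5 × (2/9, 1/6, 2/9, 7/18) + 0.5 × (1/12, 7/24, 1/3, 7/24) = (0.152778, 0.229167, 5/18, 0.340278)

D_KL(P||M) = 0.0469 bits
D_KL(Q||M) = 0.0514 bits

JSD(P||Q) = 0.5 × 0.0469 + 0.5 × 0.0514 = 0.0492 bits

Unlike KL divergence, JSD is symmetric and bounded: 0 ≤ JSD ≤ log(2).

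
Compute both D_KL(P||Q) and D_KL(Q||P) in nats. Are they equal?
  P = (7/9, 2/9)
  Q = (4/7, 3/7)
D_KL(P||Q) = 0.0938, D_KL(Q||P) = 0.1053

KL divergence is not symmetric: D_KL(P||Q) ≠ D_KL(Q||P) in general.

D_KL(P||Q) = 0.0938 nats
D_KL(Q||P) = 0.1053 nats

No, they are not equal!

This asymmetry is why KL divergence is not a true distance metric.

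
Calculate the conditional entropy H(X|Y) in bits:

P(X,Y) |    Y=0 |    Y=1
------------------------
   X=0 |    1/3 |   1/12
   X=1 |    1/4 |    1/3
0.8755 bits

Using the chain rule: H(X|Y) = H(X,Y) - H(Y)

First, compute H(X,Y) = 1.8554 bits

Marginal P(Y) = (7/12, 5/12)
H(Y) = 0.9799 bits

H(X|Y) = H(X,Y) - H(Y) = 1.8554 - 0.9799 = 0.8755 bits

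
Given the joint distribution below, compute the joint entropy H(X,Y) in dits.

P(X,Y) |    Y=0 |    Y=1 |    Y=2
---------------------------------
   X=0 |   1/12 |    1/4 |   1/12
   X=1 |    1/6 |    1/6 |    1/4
0.7403 dits

Joint entropy is H(X,Y) = -Σ_{x,y} p(x,y) log p(x,y).

Summing over all non-zero entries:
H(X,Y) = -[1/12·log_10(1/12) + 1/4·log_10(1/4) + 1/12·log_10(1/12) + 1/6·log_10(1/6) + 1/6·log_10(1/6) + 1/4·log_10(1/4)]
H(X,Y) = 0.7403 dits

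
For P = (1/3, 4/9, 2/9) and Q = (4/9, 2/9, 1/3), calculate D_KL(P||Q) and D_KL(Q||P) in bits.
D_KL(P||Q) = 0.1761, D_KL(Q||P) = 0.1572

KL divergence is not symmetric: D_KL(P||Q) ≠ D_KL(Q||P) in general.

D_KL(P||Q) = 0.1761 bits
D_KL(Q||P) = 0.1572 bits

No, they are not equal!

This asymmetry is why KL divergence is not a true distance metric.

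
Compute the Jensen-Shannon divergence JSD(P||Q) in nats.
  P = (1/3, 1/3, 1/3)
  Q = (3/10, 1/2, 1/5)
0.0173 nats

Jensen-Shannon divergence is:
JSD(P||Q) = 0.5 × D_KL(P||M) + 0.5 × D_KL(Q||M)
where M = 0.5 × (P + Q) is the mixture distribution.

M = 0.5 × (1/3, 1/3, 1/3) + 0.5 × (3/10, 1/2, 1/5) = (0.316667, 5/12, 4/15)

D_KL(P||M) = 0.0171 nats
D_KL(Q||M) = 0.0174 nats

JSD(P||Q) = 0.5 × 0.0171 + 0.5 × 0.0174 = 0.0173 nats

Unlike KL divergence, JSD is symmetric and bounded: 0 ≤ JSD ≤ log(2).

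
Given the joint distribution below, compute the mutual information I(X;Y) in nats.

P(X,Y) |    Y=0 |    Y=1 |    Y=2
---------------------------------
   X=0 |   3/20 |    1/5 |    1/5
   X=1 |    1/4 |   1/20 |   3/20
0.0594 nats

Mutual information: I(X;Y) = H(X) + H(Y) - H(X,Y)

Marginals:
P(X) = (11/20, 9/20), H(X) = 0.6881 nats
P(Y) = (2/5, 1/4, 7/20), H(Y) = 1.0805 nats

Joint entropy: H(X,Y) = 1.7093 nats

I(X;Y) = 0.6881 + 1.0805 - 1.7093 = 0.0594 nats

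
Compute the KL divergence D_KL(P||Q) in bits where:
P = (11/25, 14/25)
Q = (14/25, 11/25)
0.0418 bits

KL divergence: D_KL(P||Q) = Σ p(x) log(p(x)/q(x))

Computing term by term:
  x=0: 11/25 × log_2[(11/25)/(14/25)] = 11/25 × -0.3479 = -0.1531
  x=1: 14/25 × log_2[(14/25)/(11/25)] = 14/25 × 0.3479 = 0.1948

D_KL(P||Q) = 0.0418 bits

Note: KL divergence is always non-negative and equals 0 iff P = Q.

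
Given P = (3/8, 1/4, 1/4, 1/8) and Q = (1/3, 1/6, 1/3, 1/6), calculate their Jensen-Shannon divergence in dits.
0.0040 dits

Jensen-Shannon divergence is:
JSD(P||Q) = 0.5 × D_KL(P||M) + 0.5 × D_KL(Q||M)
where M = 0.5 × (P + Q) is the mixture distribution.

M = 0.5 × (3/8, 1/4, 1/4, 1/8) + 0.5 × (1/3, 1/6, 1/3, 1/6) = (0.354167, 5/24, 7/24, 0.145833)

D_KL(P||M) = 0.0040 dits
D_KL(Q||M) = 0.0041 dits

JSD(P||Q) = 0.5 × 0.0040 + 0.5 × 0.0041 = 0.0040 dits

Unlike KL divergence, JSD is symmetric and bounded: 0 ≤ JSD ≤ log(2).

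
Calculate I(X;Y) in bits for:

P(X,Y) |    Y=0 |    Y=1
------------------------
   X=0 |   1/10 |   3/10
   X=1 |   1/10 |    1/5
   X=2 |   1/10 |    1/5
0.0058 bits

Mutual information: I(X;Y) = H(X) + H(Y) - H(X,Y)

Marginals:
P(X) = (2/5, 3/10, 3/10), H(X) = 1.5710 bits
P(Y) = (3/10, 7/10), H(Y) = 0.8813 bits

Joint entropy: H(X,Y) = 2.4464 bits

I(X;Y) = 1.5710 + 0.8813 - 2.4464 = 0.0058 bits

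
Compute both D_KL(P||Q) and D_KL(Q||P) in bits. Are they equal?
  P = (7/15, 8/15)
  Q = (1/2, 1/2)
D_KL(P||Q) = 0.0032, D_KL(Q||P) = 0.0032

KL divergence is not symmetric: D_KL(P||Q) ≠ D_KL(Q||P) in general.

D_KL(P||Q) = 0.0032 bits
D_KL(Q||P) = 0.0032 bits

In this case they happen to be equal (to 4 decimal places).

This asymmetry is why KL divergence is not a true distance metric.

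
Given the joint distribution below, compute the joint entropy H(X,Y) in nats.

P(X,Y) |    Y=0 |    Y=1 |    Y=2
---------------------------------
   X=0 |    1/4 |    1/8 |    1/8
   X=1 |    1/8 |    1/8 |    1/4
1.7329 nats

Joint entropy is H(X,Y) = -Σ_{x,y} p(x,y) log p(x,y).

Summing over all non-zero entries:
H(X,Y) = -[1/4·log_e(1/4) + 1/8·log_e(1/8) + 1/8·log_e(1/8) + 1/8·log_e(1/8) + 1/8·log_e(1/8) + 1/4·log_e(1/4)]
H(X,Y) = 1.7329 nats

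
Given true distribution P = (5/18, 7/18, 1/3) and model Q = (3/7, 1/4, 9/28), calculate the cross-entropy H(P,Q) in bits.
1.6631 bits

Cross-entropy: H(P,Q) = -Σ p(x) log q(x)

Alternatively: H(P,Q) = H(P) + D_KL(P||Q)
H(P) = 1.5715 bits
D_KL(P||Q) = 0.0916 bits

H(P,Q) = 1.5715 + 0.0916 = 1.6631 bits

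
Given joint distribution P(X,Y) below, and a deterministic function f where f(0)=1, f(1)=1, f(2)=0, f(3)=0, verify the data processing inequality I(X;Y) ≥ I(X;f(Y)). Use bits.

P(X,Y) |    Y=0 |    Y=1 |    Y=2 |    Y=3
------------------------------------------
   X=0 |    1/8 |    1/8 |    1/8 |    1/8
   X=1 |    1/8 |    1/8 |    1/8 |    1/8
I(X;Y) = 0.0000, I(X;f(Y)) = 0.0000, inequality holds: 0.0000 ≥ 0.0000

Data Processing Inequality: For any Markov chain X → Y → Z, we have I(X;Y) ≥ I(X;Z).

Here Z = f(Y) is a deterministic function of Y, forming X → Y → Z.

Original I(X;Y) = 0.0000 bits

After applying f:
P(X,Z) where Z=f(Y):
- P(X,Z=0) = P(X,Y=2) + P(X,Y=3)
- P(X,Z=1) = P(X,Y=0) + P(X,Y=1)

I(X;Z) = I(X;f(Y)) = 0.0000 bits

Verification: 0.0000 ≥ 0.0000 ✓

Information cannot be created by processing; the function f can only lose information about X.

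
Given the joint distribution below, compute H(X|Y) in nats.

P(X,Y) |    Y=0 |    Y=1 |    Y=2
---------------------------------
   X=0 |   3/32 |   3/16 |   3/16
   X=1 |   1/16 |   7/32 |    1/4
0.6843 nats

Using the chain rule: H(X|Y) = H(X,Y) - H(Y)

First, compute H(X,Y) = 1.7020 nats

Marginal P(Y) = (5/32, 13/32, 7/16)
H(Y) = 1.0177 nats

H(X|Y) = H(X,Y) - H(Y) = 1.7020 - 1.0177 = 0.6843 nats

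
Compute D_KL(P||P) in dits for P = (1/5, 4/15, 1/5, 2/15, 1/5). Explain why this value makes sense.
0.0000 dits

KL divergence satisfies the Gibbs inequality: D_KL(P||Q) ≥ 0 for all distributions P, Q.

D_KL(P||Q) = Σ p(x) log(p(x)/q(x))
Each term is p(x) × log_10(p(x)/p(x)) = p(x) × log_10(1) = 0, so the sum is 0.
D_KL(P||Q) = 0.0000 dits

When P = Q, the KL divergence is exactly 0, as there is no 'divergence' between identical distributions.

This non-negativity is a fundamental property: relative entropy cannot be negative because it measures how different Q is from P.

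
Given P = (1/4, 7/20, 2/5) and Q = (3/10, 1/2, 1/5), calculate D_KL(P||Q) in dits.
0.0464 dits

KL divergence: D_KL(P||Q) = Σ p(x) log(p(x)/q(x))

Computing term by term:
  x=0: 1/4 × log_10[(1/4)/(3/10)] = 1/4 × -0.0792 = -0.0198
  x=1: 7/20 × log_10[(7/20)/(1/2)] = 7/20 × -0.1549 = -0.0542
  x=2: 2/5 × log_10[(2/5)/(1/5)] = 2/5 × 0.3010 = 0.1204

D_KL(P||Q) = 0.0464 dits

Note: KL divergence is always non-negative and equals 0 iff P = Q.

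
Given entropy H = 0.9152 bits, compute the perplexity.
1.8858

Perplexity is 2^H (or exp(H) for natural log).

H = 0.9152 bits
Perplexity = 2^0.9152 = 1.8858

Interpretation: The model's uncertainty is equivalent to choosing uniformly among 1.9 options.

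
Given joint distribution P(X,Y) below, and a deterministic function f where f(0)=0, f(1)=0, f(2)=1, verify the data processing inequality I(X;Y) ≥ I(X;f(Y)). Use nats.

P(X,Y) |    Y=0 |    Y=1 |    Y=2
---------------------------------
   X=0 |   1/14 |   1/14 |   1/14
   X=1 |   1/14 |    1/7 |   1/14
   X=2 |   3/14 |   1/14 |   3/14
I(X;Y) = 0.0588, I(X;f(Y)) = 0.0132, inequality holds: 0.0588 ≥ 0.0132

Data Processing Inequality: For any Markov chain X → Y → Z, we have I(X;Y) ≥ I(X;Z).

Here Z = f(Y) is a deterministic function of Y, forming X → Y → Z.

Original I(X;Y) = 0.0588 nats

After applying f:
P(X,Z) where Z=f(Y):
- P(X,Z=0) = P(X,Y=0) + P(X,Y=1)
- P(X,Z=1) = P(X,Y=2)

I(X;Z) = I(X;f(Y)) = 0.0132 nats

Verification: 0.0588 ≥ 0.0132 ✓

Information cannot be created by processing; the function f can only lose information about X.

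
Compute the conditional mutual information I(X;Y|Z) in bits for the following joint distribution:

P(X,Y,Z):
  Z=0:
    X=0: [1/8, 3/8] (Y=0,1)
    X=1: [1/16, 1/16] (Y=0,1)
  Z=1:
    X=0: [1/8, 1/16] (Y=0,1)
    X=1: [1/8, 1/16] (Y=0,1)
0.0202 bits

Conditional mutual information: I(X;Y|Z) = H(X|Z) + H(Y|Z) - H(X,Y|Z)

H(Z) = 0.9544
H(X,Z) = 1.7806 → H(X|Z) = 0.8262
H(Y,Z) = 1.8496 → H(Y|Z) = 0.8952
H(X,Y,Z) = 2.6556 → H(X,Y|Z) = 1.7012

I(X;Y|Z) = 0.8262 + 0.8952 - 1.7012 = 0.0202 bits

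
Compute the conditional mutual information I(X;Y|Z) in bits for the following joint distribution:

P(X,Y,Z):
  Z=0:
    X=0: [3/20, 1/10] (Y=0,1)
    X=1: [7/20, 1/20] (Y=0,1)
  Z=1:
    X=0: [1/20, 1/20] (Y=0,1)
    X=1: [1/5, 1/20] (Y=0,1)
0.0680 bits

Conditional mutual information: I(X;Y|Z) = H(X|Z) + H(Y|Z) - H(X,Y|Z)

H(Z) = 0.9341
H(X,Z) = 1.8610 → H(X|Z) = 0.9269
H(Y,Z) = 1.7427 → H(Y|Z) = 0.8087
H(X,Y,Z) = 2.6016 → H(X,Y|Z) = 1.6675

I(X;Y|Z) = 0.9269 + 0.8087 - 1.6675 = 0.0680 bits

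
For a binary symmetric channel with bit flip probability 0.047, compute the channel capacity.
0.7265 bits

For a binary symmetric channel (BSC) with error probability p:
Capacity C = 1 - H(p) bits per symbol

where H(p) = -p log₂(p) - (1-p) log₂(1-p) is the binary entropy function.

H(0.047) = 0.2735 bits
C = 1 - 0.2735 = 0.7265 bits per symbol

This means we can reliably transmit up to 0.7265 bits of information per channel use.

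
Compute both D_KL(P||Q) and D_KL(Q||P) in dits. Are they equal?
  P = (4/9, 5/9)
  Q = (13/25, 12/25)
D_KL(P||Q) = 0.0050, D_KL(Q||P) = 0.0050

KL divergence is not symmetric: D_KL(P||Q) ≠ D_KL(Q||P) in general.

D_KL(P||Q) = 0.0050 dits
D_KL(Q||P) = 0.0050 dits

In this case they happen to be equal (to 4 decimal places).

This asymmetry is why KL divergence is not a true distance metric.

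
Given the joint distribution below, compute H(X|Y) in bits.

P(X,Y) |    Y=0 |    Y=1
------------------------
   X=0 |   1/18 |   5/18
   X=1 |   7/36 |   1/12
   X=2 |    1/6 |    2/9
1.4363 bits

Using the chain rule: H(X|Y) = H(X,Y) - H(Y)

First, compute H(X,Y) = 2.4162 bits

Marginal P(Y) = (5/12, 7/12)
H(Y) = 0.9799 bits

H(X|Y) = H(X,Y) - H(Y) = 2.4162 - 0.9799 = 1.4363 bits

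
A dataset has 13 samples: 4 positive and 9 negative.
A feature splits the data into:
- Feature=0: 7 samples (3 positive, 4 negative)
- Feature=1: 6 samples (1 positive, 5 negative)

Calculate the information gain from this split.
0.0600 bits

Information Gain = H(Y) - H(Y|Feature)

Before split:
P(positive) = 4/13 = 0.3077
H(Y) = 0.8905 bits

After split:
Feature=0: H = 0.9852 bits (weight = 7/13)
Feature=1: H = 0.6500 bits (weight = 6/13)
H(Y|Feature) = (7/13)×0.9852 + (6/13)×0.6500 = 0.8305 bits

Information Gain = 0.8905 - 0.8305 = 0.0600 bits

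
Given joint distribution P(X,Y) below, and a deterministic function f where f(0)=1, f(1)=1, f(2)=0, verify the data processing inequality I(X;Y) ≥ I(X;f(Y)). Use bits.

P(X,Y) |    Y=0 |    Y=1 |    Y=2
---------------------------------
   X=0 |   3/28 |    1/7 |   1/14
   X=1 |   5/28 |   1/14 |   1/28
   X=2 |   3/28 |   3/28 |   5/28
I(X;Y) = 0.1044, I(X;f(Y)) = 0.0717, inequality holds: 0.1044 ≥ 0.0717

Data Processing Inequality: For any Markov chain X → Y → Z, we have I(X;Y) ≥ I(X;Z).

Here Z = f(Y) is a deterministic function of Y, forming X → Y → Z.

Original I(X;Y) = 0.1044 bits

After applying f:
P(X,Z) where Z=f(Y):
- P(X,Z=0) = P(X,Y=2)
- P(X,Z=1) = P(X,Y=0) + P(X,Y=1)

I(X;Z) = I(X;f(Y)) = 0.0717 bits

Verification: 0.1044 ≥ 0.0717 ✓

Information cannot be created by processing; the function f can only lose information about X.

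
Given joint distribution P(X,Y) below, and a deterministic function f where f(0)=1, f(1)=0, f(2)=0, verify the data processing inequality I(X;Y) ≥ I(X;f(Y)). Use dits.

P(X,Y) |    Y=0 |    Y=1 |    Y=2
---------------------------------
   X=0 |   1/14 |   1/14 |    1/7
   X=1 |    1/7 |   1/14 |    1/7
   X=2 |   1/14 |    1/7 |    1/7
I(X;Y) = 0.0123, I(X;f(Y)) = 0.0080, inequality holds: 0.0123 ≥ 0.0080

Data Processing Inequality: For any Markov chain X → Y → Z, we have I(X;Y) ≥ I(X;Z).

Here Z = f(Y) is a deterministic function of Y, forming X → Y → Z.

Original I(X;Y) = 0.0123 dits

After applying f:
P(X,Z) where Z=f(Y):
- P(X,Z=0) = P(X,Y=1) + P(X,Y=2)
- P(X,Z=1) = P(X,Y=0)

I(X;Z) = I(X;f(Y)) = 0.0080 dits

Verification: 0.0123 ≥ 0.0080 ✓

Information cannot be created by processing; the function f can only lose information about X.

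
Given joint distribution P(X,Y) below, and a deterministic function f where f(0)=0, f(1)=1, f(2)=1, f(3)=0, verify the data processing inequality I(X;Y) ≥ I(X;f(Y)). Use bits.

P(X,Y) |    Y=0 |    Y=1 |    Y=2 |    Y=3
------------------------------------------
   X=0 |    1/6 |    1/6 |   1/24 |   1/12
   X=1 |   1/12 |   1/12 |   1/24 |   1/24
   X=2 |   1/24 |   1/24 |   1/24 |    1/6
I(X;Y) = 0.1298, I(X;f(Y)) = 0.0225, inequality holds: 0.1298 ≥ 0.0225

Data Processing Inequality: For any Markov chain X → Y → Z, we have I(X;Y) ≥ I(X;Z).

Here Z = f(Y) is a deterministic function of Y, forming X → Y → Z.

Original I(X;Y) = 0.1298 bits

After applying f:
P(X,Z) where Z=f(Y):
- P(X,Z=0) = P(X,Y=0) + P(X,Y=3)
- P(X,Z=1) = P(X,Y=1) + P(X,Y=2)

I(X;Z) = I(X;f(Y)) = 0.0225 bits

Verification: 0.1298 ≥ 0.0225 ✓

Information cannot be created by processing; the function f can only lose information about X.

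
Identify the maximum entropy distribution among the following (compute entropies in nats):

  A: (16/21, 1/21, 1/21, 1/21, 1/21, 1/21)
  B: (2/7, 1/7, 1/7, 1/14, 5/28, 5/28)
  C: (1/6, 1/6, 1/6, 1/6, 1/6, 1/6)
C

For a discrete distribution over n outcomes, entropy is maximized by the uniform distribution.

Computing entropies:
H(A) = 0.9321 nats
H(B) = 1.7177 nats
H(C) = 1.7918 nats

The uniform distribution (where all probabilities equal 1/6) achieves the maximum entropy of log_e(6) = 1.7918 nats.

Distribution C has the highest entropy.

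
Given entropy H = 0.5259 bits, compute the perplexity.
1.4398

Perplexity is 2^H (or exp(H) for natural log).

H = 0.5259 bits
Perplexity = 2^0.5259 = 1.4398

Interpretation: The model's uncertainty is equivalent to choosing uniformly among 1.4 options.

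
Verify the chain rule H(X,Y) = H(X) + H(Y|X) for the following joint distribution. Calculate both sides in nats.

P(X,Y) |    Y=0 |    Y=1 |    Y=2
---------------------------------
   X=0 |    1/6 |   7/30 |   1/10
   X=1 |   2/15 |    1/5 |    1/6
H(X,Y) = 1.7576, H(X) = 0.6931, H(Y|X) = 1.0645 (all in nats)

Chain rule: H(X,Y) = H(X) + H(Y|X)

Left side — joint entropy directly:
H(X,Y) = -Σ p(x,y) log p(x,y) = 1.7576 nats

Right side — compute H(Y|X) from the conditional distributions:
P(X) = (1/2, 1/2), so H(X) = 0.6931 nats
H(Y|X) = Σ_x P(X=x) · H(Y|X=x):
  P(Y|X=0) = (1/3, 7/15, 1/5), H(Y|X=0) = 1.0438, weight P(X=0) = 1/2
  P(Y|X=1) = (4/15, 2/5, 1/3), H(Y|X=1) = 1.0852, weight P(X=1) = 1/2
H(Y|X) = 1.0645 nats

H(X) + H(Y|X) = 0.6931 + 1.0645 = 1.7576 nats

Both sides equal 1.7576 nats. ✓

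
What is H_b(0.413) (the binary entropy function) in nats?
0.6779 nats

The binary entropy function is:
H(p) = -p log(p) - (1-p) log(1-p)

H(0.413) = -0.413 × log_e(0.413) - 0.587 × log_e(0.587)
H(0.413) = 0.6779 nats

Note: Binary entropy is maximized at p=0.5 (H=1 bit) and minimized at p=0 or p=1 (H=0).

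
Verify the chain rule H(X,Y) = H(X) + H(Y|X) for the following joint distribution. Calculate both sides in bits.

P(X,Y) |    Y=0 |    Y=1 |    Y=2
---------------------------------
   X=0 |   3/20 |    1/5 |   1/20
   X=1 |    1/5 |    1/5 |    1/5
H(X,Y) = 2.4842, H(X) = 0.9710, H(Y|X) = 1.5132 (all in bits)

Chain rule: H(X,Y) = H(X) + H(Y|X)

Left side — joint entropy directly:
H(X,Y) = -Σ p(x,y) log p(x,y) = 2.4842 bits

Right side — compute H(Y|X) from the conditional distributions:
P(X) = (2/5, 3/5), so H(X) = 0.9710 bits
H(Y|X) = Σ_x P(X=x) · H(Y|X=x):
  P(Y|X=0) = (3/8, 1/2, 1/8), H(Y|X=0) = 1.4056, weight P(X=0) = 2/5
  P(Y|X=1) = (1/3, 1/3, 1/3), H(Y|X=1) = 1.5850, weight P(X=1) = 3/5
H(Y|X) = 1.5132 bits

H(X) + H(Y|X) = 0.9710 + 1.5132 = 2.4842 bits

Both sides equal 2.4842 bits. ✓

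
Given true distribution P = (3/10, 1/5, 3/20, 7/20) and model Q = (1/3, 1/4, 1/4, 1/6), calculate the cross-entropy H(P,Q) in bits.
2.0802 bits

Cross-entropy: H(P,Q) = -Σ p(x) log q(x)

Alternatively: H(P,Q) = H(P) + D_KL(P||Q)
H(P) = 1.9261 bits
D_KL(P||Q) = 0.1541 bits

H(P,Q) = 1.9261 + 0.1541 = 2.0802 bits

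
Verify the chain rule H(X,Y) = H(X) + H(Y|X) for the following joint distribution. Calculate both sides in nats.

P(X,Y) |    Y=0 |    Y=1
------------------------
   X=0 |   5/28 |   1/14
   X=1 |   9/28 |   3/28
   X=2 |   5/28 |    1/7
H(X,Y) = 1.6859, H(X) = 1.0745, H(Y|X) = 0.6114 (all in nats)

Chain rule: H(X,Y) = H(X) + H(Y|X)

Left side — joint entropy directly:
H(X,Y) = -Σ p(x,y) log p(x,y) = 1.6859 nats

Right side — compute H(Y|X) from the conditional distributions:
P(X) = (1/4, 3/7, 9/28), so H(X) = 1.0745 nats
H(Y|X) = Σ_x P(X=x) · H(Y|X=x):
  P(Y|X=0) = (5/7, 2/7), H(Y|X=0) = 0.5983, weight P(X=0) = 1/4
  P(Y|X=1) = (3/4, 1/4), H(Y|X=1) = 0.5623, weight P(X=1) = 3/7
  P(Y|X=2) = (5/9, 4/9), H(Y|X=2) = 0.6870, weight P(X=2) = 9/28
H(Y|X) = 0.6114 nats

H(X) + H(Y|X) = 1.0745 + 0.6114 = 1.6859 nats

Both sides equal 1.6859 nats. ✓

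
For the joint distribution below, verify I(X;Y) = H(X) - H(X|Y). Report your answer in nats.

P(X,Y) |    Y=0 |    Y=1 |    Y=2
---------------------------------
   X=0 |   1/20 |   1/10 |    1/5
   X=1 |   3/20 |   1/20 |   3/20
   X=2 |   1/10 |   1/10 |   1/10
I(X;Y) = 0.0515 nats

Mutual information has multiple equivalent forms:
- I(X;Y) = H(X) - H(X|Y)
- I(X;Y) = H(Y) - H(Y|X)
- I(X;Y) = H(X) + H(Y) - H(X,Y)

Computing all quantities:
H(X) = 1.0961, H(Y) = 1.0671, H(X,Y) = 2.1116
H(X|Y) = 1.0445, H(Y|X) = 1.0156

Verification:
H(X) - H(X|Y) = 1.0961 - 1.0445 = 0.0515
H(Y) - H(Y|X) = 1.0671 - 1.0156 = 0.0515
H(X) + H(Y) - H(X,Y) = 1.0961 + 1.0671 - 2.1116 = 0.0515

All forms give I(X;Y) = 0.0515 nats. ✓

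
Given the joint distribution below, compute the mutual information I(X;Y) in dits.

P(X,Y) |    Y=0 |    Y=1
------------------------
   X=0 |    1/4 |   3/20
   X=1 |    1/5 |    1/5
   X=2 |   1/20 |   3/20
0.0168 dits

Mutual information: I(X;Y) = H(X) + H(Y) - H(X,Y)

Marginals:
P(X) = (2/5, 2/5, 1/5), H(X) = 0.4581 dits
P(Y) = (1/2, 1/2), H(Y) = 0.3010 dits

Joint entropy: H(X,Y) = 0.7423 dits

I(X;Y) = 0.4581 + 0.3010 - 0.7423 = 0.0168 dits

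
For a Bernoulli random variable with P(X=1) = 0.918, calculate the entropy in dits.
0.1232 dits

The binary entropy function is:
H(p) = -p log(p) - (1-p) log(1-p)

H(0.918) = -0.918 × log_10(0.918) - 0.082 × log_10(0.082)
H(0.918) = 0.1232 dits

Note: Binary entropy is maximized at p=0.5 (H=1 bit) and minimized at p=0 or p=1 (H=0).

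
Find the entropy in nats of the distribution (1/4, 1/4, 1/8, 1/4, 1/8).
1.5596 nats

Shannon entropy is H(X) = -Σ p(x) log p(x).

For P = (1/4, 1/4, 1/8, 1/4, 1/8):
H = -1/4 × log_e(1/4) -1/4 × log_e(1/4) -1/8 × log_e(1/8) -1/4 × log_e(1/4) -1/8 × log_e(1/8)
H = 1.5596 nats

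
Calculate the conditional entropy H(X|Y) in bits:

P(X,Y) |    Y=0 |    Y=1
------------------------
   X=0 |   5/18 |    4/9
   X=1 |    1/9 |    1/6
0.8523 bits

Using the chain rule: H(X|Y) = H(X,Y) - H(Y)

First, compute H(X,Y) = 1.8163 bits

Marginal P(Y) = (7/18, 11/18)
H(Y) = 0.9641 bits

H(X|Y) = H(X,Y) - H(Y) = 1.8163 - 0.9641 = 0.8523 bits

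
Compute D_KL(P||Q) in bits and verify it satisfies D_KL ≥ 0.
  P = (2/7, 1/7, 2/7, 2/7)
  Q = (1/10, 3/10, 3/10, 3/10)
0.2396 bits

KL divergence satisfies the Gibbs inequality: D_KL(P||Q) ≥ 0 for all distributions P, Q.

D_KL(P||Q) = Σ p(x) log(p(x)/q(x))
Term by term:
  x=0: 2/7 × log_2[(2/7)/(1/10)] = 0.4327
  x=1: 1/7 × log_2[(1/7)/(3/10)] = -0.1529
  x=2: 2/7 × log_2[(2/7)/(3/10)] = -0.0201
  x=3: 2/7 × log_2[(2/7)/(3/10)] = -0.0201
D_KL(P||Q) = 0.2396 bits

D_KL(P||Q) = 0.2396 ≥ 0 ✓

This non-negativity is a fundamental property: relative entropy cannot be negative because it measures how different Q is from P.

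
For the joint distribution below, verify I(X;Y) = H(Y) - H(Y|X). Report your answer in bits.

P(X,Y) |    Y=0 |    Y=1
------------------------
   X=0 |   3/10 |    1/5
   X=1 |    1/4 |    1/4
I(X;Y) = 0.0073 bits

Mutual information has multiple equivalent forms:
- I(X;Y) = H(X) - H(X|Y)
- I(X;Y) = H(Y) - H(Y|X)
- I(X;Y) = H(X) + H(Y) - H(X,Y)

Computing all quantities:
H(X) = 1.0000, H(Y) = 0.9928, H(X,Y) = 1.9855
H(X|Y) = 0.9927, H(Y|X) = 0.9855

Verification:
H(X) - H(X|Y) = 1.0000 - 0.9927 = 0.0073
H(Y) - H(Y|X) = 0.9928 - 0.9855 = 0.0073
H(X) + H(Y) - H(X,Y) = 1.0000 + 0.9928 - 1.9855 = 0.0073

All forms give I(X;Y) = 0.0073 bits. ✓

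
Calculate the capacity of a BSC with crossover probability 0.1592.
0.3676 bits

For a binary symmetric channel (BSC) with error probability p:
Capacity C = 1 - H(p) bits per symbol

where H(p) = -p log₂(p) - (1-p) log₂(1-p) is the binary entropy function.

H(0.1592) = 0.6324 bits
C = 1 - 0.6324 = 0.3676 bits per symbol

This means we can reliably transmit up to 0.3676 bits of information per channel use.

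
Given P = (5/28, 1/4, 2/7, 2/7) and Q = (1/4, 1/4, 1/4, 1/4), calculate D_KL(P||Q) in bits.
0.0234 bits

KL divergence: D_KL(P||Q) = Σ p(x) log(p(x)/q(x))

Computing term by term:
  x=0: 5/28 × log_2[(5/28)/(1/4)] = 5/28 × -0.4854 = -0.0867
  x=1: 1/4 × log_2[(1/4)/(1/4)] = 1/4 × 0.0000 = 0.0000
  x=2: 2/7 × log_2[(2/7)/(1/4)] = 2/7 × 0.1926 = 0.0550
  x=3: 2/7 × log_2[(2/7)/(1/4)] = 2/7 × 0.1926 = 0.0550

D_KL(P||Q) = 0.0234 bits

Note: KL divergence is always non-negative and equals 0 iff P = Q.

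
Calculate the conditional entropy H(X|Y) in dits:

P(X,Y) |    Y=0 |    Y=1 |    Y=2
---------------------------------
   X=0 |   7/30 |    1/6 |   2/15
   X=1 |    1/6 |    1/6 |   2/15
0.2986 dits

Using the chain rule: H(X|Y) = H(X,Y) - H(Y)

First, compute H(X,Y) = 0.7699 dits

Marginal P(Y) = (2/5, 1/3, 4/15)
H(Y) = 0.4713 dits

H(X|Y) = H(X,Y) - H(Y) = 0.7699 - 0.4713 = 0.2986 dits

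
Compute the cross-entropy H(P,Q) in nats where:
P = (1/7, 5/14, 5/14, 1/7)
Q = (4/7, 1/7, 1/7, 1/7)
1.7479 nats

Cross-entropy: H(P,Q) = -Σ p(x) log q(x)

Alternatively: H(P,Q) = H(P) + D_KL(P||Q)
H(P) = 1.2914 nats
D_KL(P||Q) = 0.4565 nats

H(P,Q) = 1.2914 + 0.4565 = 1.7479 nats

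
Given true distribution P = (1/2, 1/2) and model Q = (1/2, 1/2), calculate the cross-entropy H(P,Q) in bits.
1.0000 bits

Cross-entropy: H(P,Q) = -Σ p(x) log q(x)

Alternatively: H(P,Q) = H(P) + D_KL(P||Q)
H(P) = 1.0000 bits
D_KL(P||Q) = 0.0000 bits

H(P,Q) = 1.0000 + 0.0000 = 1.0000 bits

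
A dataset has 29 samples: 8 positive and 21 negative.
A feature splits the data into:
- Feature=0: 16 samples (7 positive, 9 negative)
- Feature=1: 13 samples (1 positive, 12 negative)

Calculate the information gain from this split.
0.1289 bits

Information Gain = H(Y) - H(Y|Feature)

Before split:
P(positive) = 8/29 = 0.2759
H(Y) = 0.8498 bits

After split:
Feature=0: H = 0.9887 bits (weight = 16/29)
Feature=1: H = 0.3912 bits (weight = 13/29)
H(Y|Feature) = (16/29)×0.9887 + (13/29)×0.3912 = 0.7209 bits

Information Gain = 0.8498 - 0.7209 = 0.1289 bits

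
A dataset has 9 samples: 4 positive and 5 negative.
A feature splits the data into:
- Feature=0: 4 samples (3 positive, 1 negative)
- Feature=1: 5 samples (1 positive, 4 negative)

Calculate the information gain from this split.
0.2294 bits

Information Gain = H(Y) - H(Y|Feature)

Before split:
P(positive) = 4/9 = 0.4444
H(Y) = 0.9911 bits

After split:
Feature=0: H = 0.8113 bits (weight = 4/9)
Feature=1: H = 0.7219 bits (weight = 5/9)
H(Y|Feature) = (4/9)×0.8113 + (5/9)×0.7219 = 0.7616 bits

Information Gain = 0.9911 - 0.7616 = 0.2294 bits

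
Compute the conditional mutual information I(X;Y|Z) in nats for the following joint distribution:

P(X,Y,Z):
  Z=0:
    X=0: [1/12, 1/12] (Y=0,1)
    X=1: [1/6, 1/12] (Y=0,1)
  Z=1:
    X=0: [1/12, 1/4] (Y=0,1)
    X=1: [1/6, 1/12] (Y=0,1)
0.0576 nats

Conditional mutual information: I(X;Y|Z) = H(X|Z) + H(Y|Z) - H(X,Y|Z)

H(Z) = 0.6792
H(X,Z) = 1.3580 → H(X|Z) = 0.6788
H(Y,Z) = 1.3580 → H(Y|Z) = 0.6788
H(X,Y,Z) = 1.9792 → H(X,Y|Z) = 1.3000

I(X;Y|Z) = 0.6788 + 0.6788 - 1.3000 = 0.0576 nats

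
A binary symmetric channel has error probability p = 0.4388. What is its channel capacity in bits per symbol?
0.0108 bits

For a binary symmetric channel (BSC) with error probability p:
Capacity C = 1 - H(p) bits per symbol

where H(p) = -p log₂(p) - (1-p) log₂(1-p) is the binary entropy function.

H(0.4388) = 0.9892 bits
C = 1 - 0.9892 = 0.0108 bits per symbol

This means we can reliably transmit up to 0.0108 bits of information per channel use.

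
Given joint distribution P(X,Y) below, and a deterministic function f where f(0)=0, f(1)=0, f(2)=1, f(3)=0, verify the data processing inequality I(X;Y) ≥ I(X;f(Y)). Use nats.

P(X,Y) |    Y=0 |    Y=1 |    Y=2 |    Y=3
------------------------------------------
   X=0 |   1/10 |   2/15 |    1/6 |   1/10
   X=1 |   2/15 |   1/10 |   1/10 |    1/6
I(X;Y) = 0.0216, I(X;f(Y)) = 0.0115, inequality holds: 0.0216 ≥ 0.0115

Data Processing Inequality: For any Markov chain X → Y → Z, we have I(X;Y) ≥ I(X;Z).

Here Z = f(Y) is a deterministic function of Y, forming X → Y → Z.

Original I(X;Y) = 0.0216 nats

After applying f:
P(X,Z) where Z=f(Y):
- P(X,Z=0) = P(X,Y=0) + P(X,Y=1) + P(X,Y=3)
- P(X,Z=1) = P(X,Y=2)

I(X;Z) = I(X;f(Y)) = 0.0115 nats

Verification: 0.0216 ≥ 0.0115 ✓

Information cannot be created by processing; the function f can only lose information about X.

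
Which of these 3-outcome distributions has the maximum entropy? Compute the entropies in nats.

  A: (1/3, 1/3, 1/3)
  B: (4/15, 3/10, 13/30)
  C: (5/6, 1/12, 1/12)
A

For a discrete distribution over n outcomes, entropy is maximized by the uniform distribution.

Computing entropies:
H(A) = 1.0986 nats
H(B) = 1.0760 nats
H(C) = 0.5661 nats

The uniform distribution (where all probabilities equal 1/3) achieves the maximum entropy of log_e(3) = 1.0986 nats.

Distribution A has the highest entropy.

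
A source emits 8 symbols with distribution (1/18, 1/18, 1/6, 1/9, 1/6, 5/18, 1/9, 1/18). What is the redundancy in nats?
0.1564 nats

Redundancy measures how far a source is from maximum entropy:
R = H_max - H(X)

Maximum entropy for 8 symbols: H_max = log_e(8) = 2.0794 nats
Actual entropy: H(X) = 1.9231 nats
Redundancy: R = 2.0794 - 1.9231 = 0.1564 nats

This redundancy represents potential for compression: the source could be compressed by 0.1564 nats per symbol.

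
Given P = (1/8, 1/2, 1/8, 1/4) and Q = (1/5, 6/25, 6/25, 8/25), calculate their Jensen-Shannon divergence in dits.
0.0170 dits

Jensen-Shannon divergence is:
JSD(P||Q) = 0.5 × D_KL(P||M) + 0.5 × D_KL(Q||M)
where M = 0.5 × (P + Q) is the mixture distribution.

M = 0.5 × (1/8, 1/2, 1/8, 1/4) + 0.5 × (1/5, 6/25, 6/25, 8/25) = (0.1625, 0.37, 0.1825, 0.285)

D_KL(P||M) = 0.0164 dits
D_KL(Q||M) = 0.0176 dits

JSD(P||Q) = 0.5 × 0.0164 + 0.5 × 0.0176 = 0.0170 dits

Unlike KL divergence, JSD is symmetric and bounded: 0 ≤ JSD ≤ log(2).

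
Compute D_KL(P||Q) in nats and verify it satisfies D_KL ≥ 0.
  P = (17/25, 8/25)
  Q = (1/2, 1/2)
0.0663 nats

KL divergence satisfies the Gibbs inequality: D_KL(P||Q) ≥ 0 for all distributions P, Q.

D_KL(P||Q) = Σ p(x) log(p(x)/q(x))
Term by term:
  x=0: 17/25 × log_e[(17/25)/(1/2)] = 0.2091
  x=1: 8/25 × log_e[(8/25)/(1/2)] = -0.1428
D_KL(P||Q) = 0.0663 nats

D_KL(P||Q) = 0.0663 ≥ 0 ✓

This non-negativity is a fundamental property: relative entropy cannot be negative because it measures how different Q is from P.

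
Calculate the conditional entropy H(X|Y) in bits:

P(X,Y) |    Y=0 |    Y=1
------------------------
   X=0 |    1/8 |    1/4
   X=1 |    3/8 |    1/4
0.9056 bits

Using the chain rule: H(X|Y) = H(X,Y) - H(Y)

First, compute H(X,Y) = 1.9056 bits

Marginal P(Y) = (1/2, 1/2)
H(Y) = 1.0000 bits

H(X|Y) = H(X,Y) - H(Y) = 1.9056 - 1.0000 = 0.9056 bits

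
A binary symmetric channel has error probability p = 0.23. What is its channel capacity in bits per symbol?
0.2220 bits

For a binary symmetric channel (BSC) with error probability p:
Capacity C = 1 - H(p) bits per symbol

where H(p) = -p log₂(p) - (1-p) log₂(1-p) is the binary entropy function.

H(0.23) = 0.7780 bits
C = 1 - 0.7780 = 0.2220 bits per symbol

This means we can reliably transmit up to 0.2220 bits of information per channel use.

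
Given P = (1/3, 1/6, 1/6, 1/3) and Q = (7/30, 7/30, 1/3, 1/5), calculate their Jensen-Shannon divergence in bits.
0.0430 bits

Jensen-Shannon divergence is:
JSD(P||Q) = 0.5 × D_KL(P||M) + 0.5 × D_KL(Q||M)
where M = 0.5 × (P + Q) is the mixture distribution.

M = 0.5 × (1/3, 1/6, 1/6, 1/3) + 0.5 × (7/30, 7/30, 1/3, 1/5) = (0.283333, 1/5, 1/4, 4/15)

D_KL(P||M) = 0.0441 bits
D_KL(Q||M) = 0.0419 bits

JSD(P||Q) = 0.5 × 0.0441 + 0.5 × 0.0419 = 0.0430 bits

Unlike KL divergence, JSD is symmetric and bounded: 0 ≤ JSD ≤ log(2).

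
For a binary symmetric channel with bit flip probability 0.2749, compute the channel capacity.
0.1516 bits

For a binary symmetric channel (BSC) with error probability p:
Capacity C = 1 - H(p) bits per symbol

where H(p) = -p log₂(p) - (1-p) log₂(1-p) is the binary entropy function.

H(0.2749) = 0.8484 bits
C = 1 - 0.8484 = 0.1516 bits per symbol

This means we can reliably transmit up to 0.1516 bits of information per channel use.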